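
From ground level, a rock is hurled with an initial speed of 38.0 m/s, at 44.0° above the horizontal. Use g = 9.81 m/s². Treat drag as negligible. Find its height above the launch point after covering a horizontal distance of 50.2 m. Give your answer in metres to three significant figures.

Horizontal component vₓ = 38.00 cos 44.0° = 27.33 m/s; vertical v_y0 = 38.00 sin 44.0° = 26.40 m/s.
At x = 50.2 m, t = x/vₓ = 50.2/27.33 = 1.836 s.
Height: y = v_y0 t − ½ g t² = 26.40 × 1.836 − 4.905 × 1.836² = 48.48 − 16.54 = 31.93 m.

31.9 m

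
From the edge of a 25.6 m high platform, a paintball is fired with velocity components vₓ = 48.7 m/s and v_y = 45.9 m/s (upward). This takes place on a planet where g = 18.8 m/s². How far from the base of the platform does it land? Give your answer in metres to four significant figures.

262.4 m

Vertical motion (up positive, ground at y = 0): 9.400 t² − (45.90) t − 25.6 = 0, so t = (45.90 + √(45.90² + 2·18.8·25.6)) / 18.8 = (45.90 + 55.40) / 18.8 = 5.388 s.
Horizontal distance: R = vₓ t = 48.70 × 5.388 = 262.4 m.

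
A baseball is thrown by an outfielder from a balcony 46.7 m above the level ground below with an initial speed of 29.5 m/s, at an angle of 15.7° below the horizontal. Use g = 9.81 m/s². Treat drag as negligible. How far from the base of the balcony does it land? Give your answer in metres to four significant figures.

Horizontal component vₓ = 29.50 cos 15.7° = 28.40 m/s; vertical v_y0 = −7.983 m/s (downward).
The projectile lands when y = 46.7 + (−7.983) t − ½·9.81·t² = 0. Positive root: t = (−7.983 + √(7.983² + 2·9.81·46.7)) / 9.81 = (−7.983 + 31.30) / 9.81 = 2.377 s.
Horizontal distance: R = vₓ t = 28.40 × 2.377 = 67.52 m.

67.52 m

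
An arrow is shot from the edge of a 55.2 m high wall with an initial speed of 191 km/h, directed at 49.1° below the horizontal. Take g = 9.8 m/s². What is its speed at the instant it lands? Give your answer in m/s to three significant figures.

62.4 m/s

Convert: 191 km/h = 191/3.6 = 53.06 m/s.
Horizontal component vₓ = 53.06 cos 49.1° = 34.74 m/s; vertical v_y0 = −40.10 m/s (downward).
Vertical motion (up positive, ground at y = 0): 4.900 t² − (−40.10) t − 55.2 = 0, so t = (−40.10 + √(40.10² + 2·9.80·55.2)) / 9.80 = (−40.10 + 51.87) / 9.80 = 1.200 s.
Vertical velocity at impact: v_y = v_y0 − g t = −40.10 − 9.80 × 1.200 = −51.87 m/s.
Speed: |v| = √(vₓ² + v_y²) = √(34.74² + 51.87²) = 62.42 m/s.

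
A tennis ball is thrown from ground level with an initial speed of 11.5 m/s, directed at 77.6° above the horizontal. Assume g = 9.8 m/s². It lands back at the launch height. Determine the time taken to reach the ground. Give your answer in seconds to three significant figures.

2.29 s

Resolve: vₓ = 11.50 cos 77.6° = 2.469 m/s and v_y0 = 11.50 sin 77.6° = 11.23 m/s.
It returns to y = 0 when t = 2 v_y0 / g = 2(11.23)/9.80 = 2.292 s.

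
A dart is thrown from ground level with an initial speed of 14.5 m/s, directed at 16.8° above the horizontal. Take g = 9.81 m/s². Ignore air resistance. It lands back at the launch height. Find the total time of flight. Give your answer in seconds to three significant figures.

Components: vₓ = 14.50 cos 16.8° = 13.88 m/s, v_y0 = 14.50 sin 16.8° = 4.191 m/s.
Time of flight on level ground: T = 2 v_y0 / g = 2 × 4.191 / 9.81 = 0.8544 s.

0.854 s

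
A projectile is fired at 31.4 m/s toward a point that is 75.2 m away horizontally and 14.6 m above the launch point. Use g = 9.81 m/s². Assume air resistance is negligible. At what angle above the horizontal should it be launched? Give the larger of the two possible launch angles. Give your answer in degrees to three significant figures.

61.7°

Trajectory: y = x tanθ − g x² (1 + tan²θ)/(2v₀²). With x = 75.2, y = 14.6, v₀ = 31.4, g = 9.81:
28.13 tan²θ − 75.2 tanθ + (42.73) = 0.
tanθ = [75.2 ± √(75.2² − 4 × 28.13 × (42.73))] / (2 × 28.13) = (75.2 ± 29.09) / 56.27, giving tanθ = 0.8195 or 1.854.
θ = 39.33° or 61.65°; the larger is 61.65°.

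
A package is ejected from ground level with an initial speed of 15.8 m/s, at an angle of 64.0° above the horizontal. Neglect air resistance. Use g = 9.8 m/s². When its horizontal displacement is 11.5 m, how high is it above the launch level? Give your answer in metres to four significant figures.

10.07 m

vₓ = 15.80 cos 64.0° = 6.926 m/s; v_y0 = 15.80 sin 64.0° = 14.20 m/s.
At x = 11.5 m, t = x/vₓ = 11.5/6.926 = 1.660 s.
Height: y = v_y0 t − ½ g t² = 14.20 × 1.660 − 4.900 × 1.660² = 23.58 − 13.51 = 10.07 m.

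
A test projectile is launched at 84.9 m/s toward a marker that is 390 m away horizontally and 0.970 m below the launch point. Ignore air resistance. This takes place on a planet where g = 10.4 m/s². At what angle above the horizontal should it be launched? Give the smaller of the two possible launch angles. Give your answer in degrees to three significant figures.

Trajectory: y = x tanθ − g x² (1 + tan²θ)/(2v₀²). With x = 390, y = −0.970, v₀ = 84.9, g = 10.4:
109.7 tan²θ − 390 tanθ + (108.8) = 0.
tanθ = [390 ± √(390² − 4 × 109.7 × (108.8))] / (2 × 109.7) = (390 ± 323.1) / 219.5, giving tanθ = 0.3050 or 3.249.
θ = 16.96° or 72.89°; the smaller is 16.96°.

17.0°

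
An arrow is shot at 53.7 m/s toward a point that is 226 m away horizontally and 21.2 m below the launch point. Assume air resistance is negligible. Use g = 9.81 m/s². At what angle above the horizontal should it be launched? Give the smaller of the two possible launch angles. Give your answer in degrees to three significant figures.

Trajectory: y = x tanθ − g x² (1 + tan²θ)/(2v₀²). With x = 226, y = −21.2, v₀ = 53.7, g = 9.81:
86.88 tan²θ − 226 tanθ + (65.68) = 0.
tanθ = [226 ± √(226² − 4 × 86.88 × (65.68))] / (2 × 86.88) = (226 ± 168.1) / 173.8, giving tanθ = 0.3333 or 2.268.
θ = 18.43° or 66.21°; the smaller is 18.43°.

18.4°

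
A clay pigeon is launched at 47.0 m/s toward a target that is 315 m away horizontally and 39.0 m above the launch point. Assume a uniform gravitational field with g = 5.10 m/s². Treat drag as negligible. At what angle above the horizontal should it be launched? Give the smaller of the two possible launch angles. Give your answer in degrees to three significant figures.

32.3°

Trajectory: y = x tanθ − g x² (1 + tan²θ)/(2v₀²). With x = 315, y = 39.0, v₀ = 47.0, g = 5.10:
114.5 tan²θ − 315 tanθ + (153.5) = 0.
tanθ = [315 ± √(315² − 4 × 114.5 × (153.5))] / (2 × 114.5) = (315 ± 169.9) / 229.1, giving tanθ = 0.6333 or 2.117.
θ = 32.34° or 64.71°; the smaller is 32.34°.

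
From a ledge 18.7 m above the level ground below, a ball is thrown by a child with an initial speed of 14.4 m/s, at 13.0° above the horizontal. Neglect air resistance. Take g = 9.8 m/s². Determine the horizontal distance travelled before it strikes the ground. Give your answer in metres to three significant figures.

Components: vₓ = 14.40 cos 13.0° = 14.03 m/s, v_y0 = 14.40 sin 13.0° = 3.239 m/s.
The projectile lands when y = 18.7 + (3.239) t − ½·9.80·t² = 0. Positive root: t = (3.239 + √(3.239² + 2·9.80·18.7)) / 9.80 = (3.239 + 19.42) / 9.80 = 2.312 s.
Horizontal distance: R = vₓ t = 14.03 × 2.312 = 32.44 m.

32.4 m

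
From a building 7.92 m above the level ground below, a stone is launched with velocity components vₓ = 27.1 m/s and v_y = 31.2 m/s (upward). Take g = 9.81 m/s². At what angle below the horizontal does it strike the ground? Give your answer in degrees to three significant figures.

The projectile lands when y = 7.92 + (31.20) t − ½·9.81·t² = 0. Positive root: t = (31.20 + √(31.20² + 2·9.81·7.92)) / 9.81 = (31.20 + 33.60) / 9.81 = 6.605 s.
At impact: v_y = v_y0 − g t = −33.60 m/s; vₓ = 27.10 m/s.
Angle below horizontal: arctan(|v_y|/vₓ) = arctan(33.60/27.10) = 51.11°.

51.1°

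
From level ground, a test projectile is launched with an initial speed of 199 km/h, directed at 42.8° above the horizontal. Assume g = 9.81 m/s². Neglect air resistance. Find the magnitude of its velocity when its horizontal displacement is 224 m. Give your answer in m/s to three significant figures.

Convert: 199 km/h = 199/3.6 = 55.28 m/s.
vₓ = 55.28 cos 42.8° = 40.56 m/s; v_y0 = 55.28 sin 42.8° = 37.56 m/s.
At x = 224 m, t = x/vₓ = 224/40.56 = 5.523 s.
Vertical velocity there: v_y = v_y0 − g t = 37.56 − 9.81 × 5.523 = −16.62 m/s.
Speed: √(vₓ² + v_y²) = √(40.56² + 16.62²) = 43.83 m/s.

43.8 m/s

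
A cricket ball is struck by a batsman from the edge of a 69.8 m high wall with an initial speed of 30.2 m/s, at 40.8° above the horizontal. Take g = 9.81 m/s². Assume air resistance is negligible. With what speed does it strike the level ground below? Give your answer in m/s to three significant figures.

47.8 m/s

Horizontal component vₓ = 30.20 cos 40.8° = 22.86 m/s; vertical v_y0 = 30.20 sin 40.8° = 19.73 m/s.
With up positive and y = 0 at the ground: y(t) = 69.8 + (19.73) t − 4.905 t². Setting y = 0 and taking the positive root: t = [19.73 + √(19.73² + 2·9.81·69.8)] / 9.81 = (19.73 + 41.94) / 9.81 = 6.287 s.
Vertical velocity at impact: v_y = v_y0 − g t = 19.73 − 9.81 × 6.287 = −41.94 m/s.
Speed: |v| = √(vₓ² + v_y²) = √(22.86² + 41.94²) = 47.77 m/s.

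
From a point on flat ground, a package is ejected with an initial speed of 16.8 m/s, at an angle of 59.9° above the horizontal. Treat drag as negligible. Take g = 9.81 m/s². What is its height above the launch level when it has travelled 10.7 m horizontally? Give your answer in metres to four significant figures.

Resolve: vₓ = 16.80 cos 59.9° = 8.425 m/s and v_y0 = 16.80 sin 59.9° = 14.53 m/s.
Time to reach x = 10.7 m: t = x/vₓ = 10.7/8.425 = 1.270 s.
Height: y = v_y0 t − ½ g t² = 14.53 × 1.270 − 4.905 × 1.270² = 18.46 − 7.911 = 10.55 m.

10.55 m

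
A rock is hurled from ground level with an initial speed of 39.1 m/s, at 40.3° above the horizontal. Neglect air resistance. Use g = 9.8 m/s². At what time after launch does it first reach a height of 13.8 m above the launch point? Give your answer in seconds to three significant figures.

0.620 s

Horizontal component vₓ = 39.10 cos 40.3° = 29.82 m/s; vertical v_y0 = 39.10 sin 40.3° = 25.29 m/s.
Require v_y0 t − ½ g t² = 13.8, i.e. 4.900 t² − 25.29 t + 13.8 = 0.
t = [25.29 ± √(25.29² − 2·9.80·13.8)] / 9.80 = (25.29 ± 19.21) / 9.80, so t = 0.6202 s or t = 4.541 s.
The first (ascending) time is 0.6202 s.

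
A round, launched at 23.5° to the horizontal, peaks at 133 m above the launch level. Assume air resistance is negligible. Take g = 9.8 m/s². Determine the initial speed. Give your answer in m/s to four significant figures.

At the peak v_y = 0, so v_y0 = √(2gH) = √(2 × 9.80 × 133) = 51.06 m/s.
v_y0 = v₀ sin θ ⇒ v₀ = 51.06 / sin 23.5° = 128.0 m/s.

128.0 m/s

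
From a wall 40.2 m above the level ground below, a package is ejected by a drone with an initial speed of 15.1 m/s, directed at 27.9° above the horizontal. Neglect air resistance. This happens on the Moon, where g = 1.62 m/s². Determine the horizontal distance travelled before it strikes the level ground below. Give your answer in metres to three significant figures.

Horizontal component vₓ = 15.10 cos 27.9° = 13.34 m/s; vertical v_y0 = 15.10 sin 27.9° = 7.066 m/s.
With up positive and y = 0 at the ground: y(t) = 40.2 + (7.066) t − 0.8100 t². Setting y = 0 and taking the positive root: t = [7.066 + √(7.066² + 2·1.62·40.2)] / 1.62 = (7.066 + 13.42) / 1.62 = 12.65 s.
Horizontal distance: R = vₓ t = 13.34 × 12.65 = 168.8 m.

169 m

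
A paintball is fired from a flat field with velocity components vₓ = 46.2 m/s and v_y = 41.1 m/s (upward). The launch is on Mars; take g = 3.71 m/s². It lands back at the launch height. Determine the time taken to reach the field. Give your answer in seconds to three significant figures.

It returns to y = 0 when t = 2 v_y0 / g = 2(41.10)/3.71 = 22.16 s.

22.2 s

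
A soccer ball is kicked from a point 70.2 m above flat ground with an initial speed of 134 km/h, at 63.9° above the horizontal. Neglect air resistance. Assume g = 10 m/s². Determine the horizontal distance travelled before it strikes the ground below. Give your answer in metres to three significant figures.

Convert: 134 km/h = 134/3.6 = 37.22 m/s.
Components: vₓ = 37.22 cos 63.9° = 16.38 m/s, v_y0 = 37.22 sin 63.9° = 33.43 m/s.
With up positive and y = 0 at the ground: y(t) = 70.2 + (33.43) t − 5.000 t². Setting y = 0 and taking the positive root: t = [33.43 + √(33.43² + 2·10.0·70.2)] / 10.0 = (33.43 + 50.21) / 10.0 = 8.364 s.
Horizontal distance: R = vₓ t = 16.38 × 8.364 = 137.0 m.

137 m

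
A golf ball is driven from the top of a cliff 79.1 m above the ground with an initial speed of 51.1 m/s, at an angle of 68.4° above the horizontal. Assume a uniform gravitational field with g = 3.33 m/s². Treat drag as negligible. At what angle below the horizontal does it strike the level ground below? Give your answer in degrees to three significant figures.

Horizontal component vₓ = 51.10 cos 68.4° = 18.81 m/s; vertical v_y0 = 51.10 sin 68.4° = 47.51 m/s.
Vertical motion (up positive, ground at y = 0): 1.665 t² − (47.51) t − 79.1 = 0, so t = (47.51 + √(47.51² + 2·3.33·79.1)) / 3.33 = (47.51 + 52.77) / 3.33 = 30.11 s.
At impact: v_y = v_y0 − g t = −52.77 m/s; vₓ = 18.81 m/s.
Angle below horizontal: arctan(|v_y|/vₓ) = arctan(52.77/18.81) = 70.38°.

70.4°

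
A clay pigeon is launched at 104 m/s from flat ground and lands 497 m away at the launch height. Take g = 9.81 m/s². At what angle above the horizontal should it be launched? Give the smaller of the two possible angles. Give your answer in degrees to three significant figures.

Level-ground range R = v₀² sin(2θ)/g ⇒ sin(2θ) = gR/v₀² = 9.81 × 497 / 104² = 0.4508.
2θ = 26.79° or 180° − 26.79° = 153.2°, so θ = 13.40° or 76.60°.
The smaller angle is 13.40°.

13.4°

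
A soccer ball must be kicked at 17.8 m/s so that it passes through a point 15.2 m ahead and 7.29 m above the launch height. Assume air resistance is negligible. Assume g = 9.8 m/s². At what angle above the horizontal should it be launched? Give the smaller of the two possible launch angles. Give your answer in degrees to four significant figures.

Trajectory: y = x tanθ − g x² (1 + tan²θ)/(2v₀²). With x = 15.2, y = 7.29, v₀ = 17.8, g = 9.80:
3.573 tan²θ − 15.2 tanθ + (10.86) = 0.
tanθ = [15.2 ± √(15.2² − 4 × 3.573 × (10.86))] / (2 × 3.573) = (15.2 ± 8.705) / 7.146, giving tanθ = 0.9088 or 3.345.
θ = 42.27° or 73.36°; the smaller is 42.27°.

42.27°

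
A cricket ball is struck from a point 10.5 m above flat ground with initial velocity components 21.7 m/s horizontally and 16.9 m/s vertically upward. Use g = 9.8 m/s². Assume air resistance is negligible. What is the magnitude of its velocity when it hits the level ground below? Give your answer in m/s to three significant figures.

31.0 m/s

The projectile lands when y = 10.5 + (16.90) t − ½·9.80·t² = 0. Positive root: t = (16.90 + √(16.90² + 2·9.80·10.5)) / 9.80 = (16.90 + 22.17) / 9.80 = 3.987 s.
Vertical velocity at impact: v_y = v_y0 − g t = 16.90 − 9.80 × 3.987 = −22.17 m/s.
Speed: |v| = √(vₓ² + v_y²) = √(21.70² + 22.17²) = 31.02 m/s.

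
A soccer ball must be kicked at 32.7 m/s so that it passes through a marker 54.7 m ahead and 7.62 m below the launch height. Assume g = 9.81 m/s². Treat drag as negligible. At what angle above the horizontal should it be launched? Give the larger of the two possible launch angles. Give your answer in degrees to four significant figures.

75.51°

Trajectory: y = x tanθ − g x² (1 + tan²θ)/(2v₀²). With x = 54.7, y = −7.62, v₀ = 32.7, g = 9.81:
13.73 tan²θ − 54.7 tanθ + (6.105) = 0.
tanθ = [54.7 ± √(54.7² − 4 × 13.73 × (6.105))] / (2 × 13.73) = (54.7 ± 51.55) / 27.45, giving tanθ = 0.1149 or 3.870.
θ = 6.556° or 75.51°; the larger is 75.51°.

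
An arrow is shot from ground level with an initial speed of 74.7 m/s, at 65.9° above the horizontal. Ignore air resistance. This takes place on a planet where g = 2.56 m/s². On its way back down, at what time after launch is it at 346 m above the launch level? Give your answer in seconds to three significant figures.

47.6 s

Components: vₓ = 74.70 cos 65.9° = 30.50 m/s, v_y0 = 74.70 sin 65.9° = 68.19 m/s.
Height y(t) = 68.19 t − 1.280 t² = 346 gives 1.280 t² − 68.19 t + 346 = 0.
t = [68.19 ± √(68.19² − 2·2.56·346)] / 2.56 = (68.19 ± 53.65) / 2.56, so t = 5.680 s or t = 47.59 s.
The descending-branch root is 47.59 s.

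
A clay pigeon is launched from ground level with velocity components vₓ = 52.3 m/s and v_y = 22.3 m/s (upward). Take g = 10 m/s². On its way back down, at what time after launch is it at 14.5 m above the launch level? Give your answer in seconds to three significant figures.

Set y = v_y0 t − ½ g t² = 14.5: 5.000 t² − 22.30 t + 14.5 = 0.
Quadratic formula: t = (22.30 ± √207.29) / 10.0 = (22.30 ± 14.40) / 10.0 → t = 0.7902 s or 3.670 s.
The descending-branch root is 3.670 s.

3.67 s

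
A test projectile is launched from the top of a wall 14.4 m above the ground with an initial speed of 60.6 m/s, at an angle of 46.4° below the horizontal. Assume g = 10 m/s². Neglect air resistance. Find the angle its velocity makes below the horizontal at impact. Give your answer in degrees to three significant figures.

vₓ = 60.60 cos 46.4° = 41.79 m/s; v_y0 = −43.88 m/s (downward).
The projectile lands when y = 14.4 + (−43.88) t − ½·10.0·t² = 0. Positive root: t = (−43.88 + √(43.88² + 2·10.0·14.4)) / 10.0 = (−43.88 + 47.05) / 10.0 = 0.3167 s.
At impact: v_y = v_y0 − g t = −47.05 m/s; vₓ = 41.79 m/s.
Angle below horizontal: arctan(|v_y|/vₓ) = arctan(47.05/41.79) = 48.39°.

48.4°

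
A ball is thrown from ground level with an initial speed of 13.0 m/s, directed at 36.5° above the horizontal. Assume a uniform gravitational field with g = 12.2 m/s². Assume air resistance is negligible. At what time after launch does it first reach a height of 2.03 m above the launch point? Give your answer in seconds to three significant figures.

0.371 s

Components: vₓ = 13.00 cos 36.5° = 10.45 m/s, v_y0 = 13.00 sin 36.5° = 7.733 m/s.
Height y(t) = 7.733 t − 6.100 t² = 2.03 gives 6.100 t² − 7.733 t + 2.03 = 0.
t = [7.733 ± √(7.733² − 2·12.2·2.03)] / 12.2 = (7.733 ± 3.204) / 12.2, so t = 0.3712 s or t = 0.8964 s.
The first (ascending) time is 0.3712 s.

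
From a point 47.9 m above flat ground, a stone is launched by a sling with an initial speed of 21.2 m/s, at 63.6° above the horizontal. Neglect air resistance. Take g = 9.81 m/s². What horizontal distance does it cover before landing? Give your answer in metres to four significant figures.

Components: vₓ = 21.20 cos 63.6° = 9.426 m/s, v_y0 = 21.20 sin 63.6° = 18.99 m/s.
The projectile lands when y = 47.9 + (18.99) t − ½·9.81·t² = 0. Positive root: t = (18.99 + √(18.99² + 2·9.81·47.9)) / 9.81 = (18.99 + 36.06) / 9.81 = 5.612 s.
Horizontal distance: R = vₓ t = 9.426 × 5.612 = 52.90 m.

52.90 m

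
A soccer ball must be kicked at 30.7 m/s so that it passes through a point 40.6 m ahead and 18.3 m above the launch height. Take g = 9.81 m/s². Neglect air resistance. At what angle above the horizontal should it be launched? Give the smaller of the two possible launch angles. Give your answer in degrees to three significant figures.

38.5°

Trajectory: y = x tanθ − g x² (1 + tan²θ)/(2v₀²). With x = 40.6, y = 18.3, v₀ = 30.7, g = 9.81:
8.579 tan²θ − 40.6 tanθ + (26.88) = 0.
tanθ = [40.6 ± √(40.6² − 4 × 8.579 × (26.88))] / (2 × 8.579) = (40.6 ± 26.95) / 17.16, giving tanθ = 0.7959 or 3.937.
θ = 38.52° or 75.75°; the smaller is 38.52°.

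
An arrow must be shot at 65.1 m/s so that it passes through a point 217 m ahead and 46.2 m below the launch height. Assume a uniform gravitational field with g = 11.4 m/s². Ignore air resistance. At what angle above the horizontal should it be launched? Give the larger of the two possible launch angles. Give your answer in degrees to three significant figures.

73.4°

Trajectory: y = x tanθ − g x² (1 + tan²θ)/(2v₀²). With x = 217, y = −46.2, v₀ = 65.1, g = 11.4:
63.33 tan²θ − 217 tanθ + (17.13) = 0.
tanθ = [217 ± √(217² − 4 × 63.33 × (17.13))] / (2 × 63.33) = (217 ± 206.8) / 126.7, giving tanθ = 0.08086 or 3.345.
θ = 4.623° or 73.36°; the larger is 73.36°.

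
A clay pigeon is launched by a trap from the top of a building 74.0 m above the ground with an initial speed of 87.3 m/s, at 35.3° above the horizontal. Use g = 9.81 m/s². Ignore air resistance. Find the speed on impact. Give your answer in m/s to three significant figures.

95.3 m/s

Resolve: vₓ = 87.30 cos 35.3° = 71.25 m/s and v_y0 = 87.30 sin 35.3° = 50.45 m/s.
Vertical motion (up positive, ground at y = 0): 4.905 t² − (50.45) t − 74.0 = 0, so t = (50.45 + √(50.45² + 2·9.81·74.0)) / 9.81 = (50.45 + 63.22) / 9.81 = 11.59 s.
Vertical velocity at impact: v_y = v_y0 − g t = 50.45 − 9.81 × 11.59 = −63.22 m/s.
Speed: |v| = √(vₓ² + v_y²) = √(71.25² + 63.22²) = 95.25 m/s.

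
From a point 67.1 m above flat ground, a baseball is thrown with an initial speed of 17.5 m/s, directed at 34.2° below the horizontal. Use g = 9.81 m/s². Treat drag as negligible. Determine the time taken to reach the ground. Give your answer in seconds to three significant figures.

2.83 s

Horizontal component vₓ = 17.50 cos 34.2° = 14.47 m/s; vertical v_y0 = −9.836 m/s (downward).
Vertical motion (up positive, ground at y = 0): 4.905 t² − (−9.836) t − 67.1 = 0, so t = (−9.836 + √(9.836² + 2·9.81·67.1)) / 9.81 = (−9.836 + 37.59) / 9.81 = 2.829 s.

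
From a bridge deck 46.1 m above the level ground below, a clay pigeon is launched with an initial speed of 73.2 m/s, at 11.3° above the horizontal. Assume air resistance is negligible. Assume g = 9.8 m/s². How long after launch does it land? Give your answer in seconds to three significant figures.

4.86 s

Horizontal component vₓ = 73.20 cos 11.3° = 71.78 m/s; vertical v_y0 = 73.20 sin 11.3° = 14.34 m/s.
With up positive and y = 0 at the ground: y(t) = 46.1 + (14.34) t − 4.900 t². Setting y = 0 and taking the positive root: t = [14.34 + √(14.34² + 2·9.80·46.1)] / 9.80 = (14.34 + 33.31) / 9.80 = 4.862 s.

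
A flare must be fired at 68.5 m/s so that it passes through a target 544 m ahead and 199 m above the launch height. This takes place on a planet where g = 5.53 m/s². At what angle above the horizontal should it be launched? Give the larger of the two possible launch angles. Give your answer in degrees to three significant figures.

Trajectory: y = x tanθ − g x² (1 + tan²θ)/(2v₀²). With x = 544, y = 199, v₀ = 68.5, g = 5.53:
174.4 tan²θ − 544 tanθ + (373.4) = 0.
tanθ = [544 ± √(544² − 4 × 174.4 × (373.4))] / (2 × 174.4) = (544 ± 188.4) / 348.8, giving tanθ = 1.020 or 2.100.
θ = 45.56° or 64.54°; the larger is 64.54°.

64.5°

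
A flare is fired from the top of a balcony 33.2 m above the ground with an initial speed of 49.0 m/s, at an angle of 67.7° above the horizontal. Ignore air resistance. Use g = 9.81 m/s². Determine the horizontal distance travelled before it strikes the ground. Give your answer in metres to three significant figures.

185 m

Components: vₓ = 49.00 cos 67.7° = 18.59 m/s, v_y0 = 49.00 sin 67.7° = 45.34 m/s.
Vertical motion (up positive, ground at y = 0): 4.905 t² − (45.34) t − 33.2 = 0, so t = (45.34 + √(45.34² + 2·9.81·33.2)) / 9.81 = (45.34 + 52.03) / 9.81 = 9.925 s.
Horizontal distance: R = vₓ t = 18.59 × 9.925 = 184.5 m.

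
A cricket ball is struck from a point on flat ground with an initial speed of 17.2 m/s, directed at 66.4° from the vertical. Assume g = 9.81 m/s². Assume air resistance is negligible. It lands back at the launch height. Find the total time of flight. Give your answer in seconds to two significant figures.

Components: vₓ = 17.20 sin 66.4° = 15.76 m/s, v_y0 = 17.20 cos 66.4° = 6.886 m/s.
Time of flight on level ground: T = 2 v_y0 / g = 2 × 6.886 / 9.81 = 1.404 s.

1.4 s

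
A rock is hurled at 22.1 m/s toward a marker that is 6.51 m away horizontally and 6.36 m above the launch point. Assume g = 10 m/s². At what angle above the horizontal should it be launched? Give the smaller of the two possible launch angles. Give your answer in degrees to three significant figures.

Trajectory: y = x tanθ − g x² (1 + tan²θ)/(2v₀²). With x = 6.51, y = 6.36, v₀ = 22.1, g = 10.0:
0.4339 tan²θ − 6.51 tanθ + (6.794) = 0.
tanθ = [6.51 ± √(6.51² − 4 × 0.4339 × (6.794))] / (2 × 0.4339) = (6.51 ± 5.531) / 0.8677, giving tanθ = 1.128 or 13.88.
θ = 48.45° or 85.88°; the smaller is 48.45°.

48.5°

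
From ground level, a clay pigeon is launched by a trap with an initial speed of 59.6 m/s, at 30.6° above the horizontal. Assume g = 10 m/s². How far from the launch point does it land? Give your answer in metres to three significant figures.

Horizontal component vₓ = 59.60 cos 30.6° = 51.30 m/s; vertical v_y0 = 59.60 sin 30.6° = 30.34 m/s.
Time aloft: T = 2 v_y0 / g = 2 × 30.34 / 10.0 = 6.068 s.
Horizontal distance R = vₓ T = 51.30 × 6.068 = 311.3 m.

311 m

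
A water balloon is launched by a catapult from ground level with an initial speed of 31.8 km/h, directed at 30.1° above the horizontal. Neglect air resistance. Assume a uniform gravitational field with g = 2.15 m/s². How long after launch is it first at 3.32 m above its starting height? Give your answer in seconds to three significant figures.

Convert: 31.8 km/h = 31.8/3.6 = 8.833 m/s.
Components: vₓ = 8.833 cos 30.1° = 7.642 m/s, v_y0 = 8.833 sin 30.1° = 4.430 m/s.
Set y = v_y0 t − ½ g t² = 3.32: 1.075 t² − 4.430 t + 3.32 = 0.
Quadratic formula: t = (4.430 ± √5.3490) / 2.15 = (4.430 ± 2.313) / 2.15 → t = 0.9848 s or 3.136 s.
The first (ascending) time is 0.9848 s.

0.985 s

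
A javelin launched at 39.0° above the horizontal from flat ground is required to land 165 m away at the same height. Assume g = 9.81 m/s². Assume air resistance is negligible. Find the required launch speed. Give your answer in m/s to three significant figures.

Level-ground range: R = v₀² sin(2θ)/g, so v₀ = √(gR / sin 2θ).
v₀ = √(9.81 × 165 / sin 78.00°) = √(1619 / 0.9781) = √1654.8 = 40.68 m/s.

40.7 m/s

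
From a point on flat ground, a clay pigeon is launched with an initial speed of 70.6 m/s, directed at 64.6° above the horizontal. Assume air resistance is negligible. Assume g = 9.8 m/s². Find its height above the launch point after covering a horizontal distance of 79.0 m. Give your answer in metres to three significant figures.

Components: vₓ = 70.60 cos 64.6° = 30.28 m/s, v_y0 = 70.60 sin 64.6° = 63.78 m/s.
x = vₓ t ⇒ t = 79.0/30.28 = 2.609 s.
Height: y = v_y0 t − ½ g t² = 63.78 × 2.609 − 4.900 × 2.609² = 166.4 − 33.35 = 133.0 m.

133 m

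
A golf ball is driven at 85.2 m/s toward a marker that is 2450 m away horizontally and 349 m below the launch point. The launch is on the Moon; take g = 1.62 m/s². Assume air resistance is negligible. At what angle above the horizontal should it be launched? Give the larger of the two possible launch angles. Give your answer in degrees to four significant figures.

74.15°

Trajectory: y = x tanθ − g x² (1 + tan²θ)/(2v₀²). With x = 2450, y = −349, v₀ = 85.2, g = 1.62:
669.8 tan²θ − 2450 tanθ + (320.8) = 0.
tanθ = [2450 ± √(2450² − 4 × 669.8 × (320.8))] / (2 × 669.8) = (2450 ± 2268) / 1340, giving tanθ = 0.1360 or 3.522.
θ = 7.744° or 74.15°; the larger is 74.15°.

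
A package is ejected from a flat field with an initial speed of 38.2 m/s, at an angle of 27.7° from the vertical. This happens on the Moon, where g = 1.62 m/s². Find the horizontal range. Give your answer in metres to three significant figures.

Horizontal component vₓ = 38.20 sin 27.7° = 17.76 m/s; vertical v_y0 = 38.20 cos 27.7° = 33.82 m/s.
Time aloft: T = 2 v_y0 / g = 2 × 33.82 / 1.62 = 41.76 s.
Horizontal distance R = vₓ T = 17.76 × 41.76 = 741.5 m.

741 m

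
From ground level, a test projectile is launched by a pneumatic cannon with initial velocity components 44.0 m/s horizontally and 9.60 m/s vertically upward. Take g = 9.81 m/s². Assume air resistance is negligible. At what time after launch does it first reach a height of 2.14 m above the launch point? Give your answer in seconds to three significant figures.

Height y(t) = 9.600 t − 4.905 t² = 2.14 gives 4.905 t² − 9.600 t + 2.14 = 0.
t = [9.600 ± √(9.600² − 2·9.81·2.14)] / 9.81 = (9.600 ± 7.083) / 9.81, so t = 0.2565 s or t = 1.701 s.
The first (ascending) time is 0.2565 s.

0.257 s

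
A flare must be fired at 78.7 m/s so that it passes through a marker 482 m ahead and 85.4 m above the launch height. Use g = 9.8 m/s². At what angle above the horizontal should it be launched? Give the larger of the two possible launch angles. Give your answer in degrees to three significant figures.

Trajectory: y = x tanθ − g x² (1 + tan²θ)/(2v₀²). With x = 482, y = 85.4, v₀ = 78.7, g = 9.80:
183.8 tan²θ − 482 tanθ + (269.2) = 0.
tanθ = [482 ± √(482² − 4 × 183.8 × (269.2))] / (2 × 183.8) = (482 ± 185.5) / 367.6, giving tanθ = 0.8066 or 1.816.
θ = 38.89° or 61.16°; the larger is 61.16°.

61.2°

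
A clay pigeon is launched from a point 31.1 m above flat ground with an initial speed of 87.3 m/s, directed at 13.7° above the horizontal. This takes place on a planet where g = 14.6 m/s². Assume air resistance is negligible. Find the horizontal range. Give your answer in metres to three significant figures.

332 m

vₓ = 87.30 cos 13.7° = 84.82 m/s; v_y0 = 87.30 sin 13.7° = 20.68 m/s.
With up positive and y = 0 at the ground: y(t) = 31.1 + (20.68) t − 7.300 t². Setting y = 0 and taking the positive root: t = [20.68 + √(20.68² + 2·14.6·31.1)] / 14.6 = (20.68 + 36.55) / 14.6 = 3.919 s.
Horizontal distance: R = vₓ t = 84.82 × 3.919 = 332.4 m.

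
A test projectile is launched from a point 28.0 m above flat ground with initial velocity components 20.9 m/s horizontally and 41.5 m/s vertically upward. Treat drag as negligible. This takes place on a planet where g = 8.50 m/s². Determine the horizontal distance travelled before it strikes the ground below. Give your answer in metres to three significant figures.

With up positive and y = 0 at the ground: y(t) = 28.0 + (41.50) t − 4.250 t². Setting y = 0 and taking the positive root: t = [41.50 + √(41.50² + 2·8.50·28.0)] / 8.50 = (41.50 + 46.89) / 8.50 = 10.40 s.
Horizontal distance: R = vₓ t = 20.90 × 10.40 = 217.3 m.

217 m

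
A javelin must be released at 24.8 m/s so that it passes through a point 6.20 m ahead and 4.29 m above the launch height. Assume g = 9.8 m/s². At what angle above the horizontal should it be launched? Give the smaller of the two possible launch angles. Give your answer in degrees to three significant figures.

Trajectory: y = x tanθ − g x² (1 + tan²θ)/(2v₀²). With x = 6.20, y = 4.29, v₀ = 24.8, g = 9.80:
0.3062 tan²θ − 6.20 tanθ + (4.596) = 0.
tanθ = [6.20 ± √(6.20² − 4 × 0.3062 × (4.596))] / (2 × 0.3062) = (6.20 ± 5.728) / 0.6125, giving tanθ = 0.7707 or 19.47.
θ = 37.62° or 87.06°; the smaller is 37.62°.

37.6°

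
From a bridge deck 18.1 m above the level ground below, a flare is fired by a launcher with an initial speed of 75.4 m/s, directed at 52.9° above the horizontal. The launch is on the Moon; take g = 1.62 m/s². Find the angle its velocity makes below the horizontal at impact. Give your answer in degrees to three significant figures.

Resolve: vₓ = 75.40 cos 52.9° = 45.48 m/s and v_y0 = 75.40 sin 52.9° = 60.14 m/s.
The projectile lands when y = 18.1 + (60.14) t − ½·1.62·t² = 0. Positive root: t = (60.14 + √(60.14² + 2·1.62·18.1)) / 1.62 = (60.14 + 60.62) / 1.62 = 74.54 s.
At impact: v_y = v_y0 − g t = −60.62 m/s; vₓ = 45.48 m/s.
Angle below horizontal: arctan(|v_y|/vₓ) = arctan(60.62/45.48) = 53.12°.

53.1°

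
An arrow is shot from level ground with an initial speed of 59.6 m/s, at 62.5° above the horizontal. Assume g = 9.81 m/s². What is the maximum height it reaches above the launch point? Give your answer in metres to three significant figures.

142 m

Horizontal component vₓ = 59.60 cos 62.5° = 27.52 m/s; vertical v_y0 = 59.60 sin 62.5° = 52.87 m/s.
Peak height H = v_y0² / (2g) = 2794.8 / 19.62 = 142.4 m.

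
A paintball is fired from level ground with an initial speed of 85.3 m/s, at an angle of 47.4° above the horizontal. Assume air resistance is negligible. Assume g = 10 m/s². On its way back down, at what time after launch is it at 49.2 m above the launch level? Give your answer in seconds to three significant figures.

11.7 s

vₓ = 85.30 cos 47.4° = 57.74 m/s; v_y0 = 85.30 sin 47.4° = 62.79 m/s.
Set y = v_y0 t − ½ g t² = 49.2: 5.000 t² − 62.79 t + 49.2 = 0.
Quadratic formula: t = (62.79 ± √2958.5) / 10.0 = (62.79 ± 54.39) / 10.0 → t = 0.8397 s or 11.72 s.
The descending-branch root is 11.72 s.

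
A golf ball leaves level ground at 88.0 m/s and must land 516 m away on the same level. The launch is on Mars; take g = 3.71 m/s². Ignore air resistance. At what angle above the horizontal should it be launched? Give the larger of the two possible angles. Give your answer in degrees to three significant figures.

82.8°

R = v₀² sin 2θ / g gives sin 2θ = gR/v₀² = 3.71·516/88.0² = 0.2472.
2θ = 14.31° or 180° − 14.31° = 165.7°, so θ = 7.156° or 82.84°.
The larger angle is 82.84°.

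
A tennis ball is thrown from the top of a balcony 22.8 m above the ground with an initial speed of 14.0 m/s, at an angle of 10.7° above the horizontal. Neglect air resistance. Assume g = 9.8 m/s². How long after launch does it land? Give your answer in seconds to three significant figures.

2.44 s

Resolve: vₓ = 14.00 cos 10.7° = 13.76 m/s and v_y0 = 14.00 sin 10.7° = 2.599 m/s.
Vertical motion (up positive, ground at y = 0): 4.900 t² − (2.599) t − 22.8 = 0, so t = (2.599 + √(2.599² + 2·9.80·22.8)) / 9.80 = (2.599 + 21.30) / 9.80 = 2.439 s.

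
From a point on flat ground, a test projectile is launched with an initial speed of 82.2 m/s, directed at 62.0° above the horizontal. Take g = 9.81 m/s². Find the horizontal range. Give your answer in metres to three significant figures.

571 m

Components: vₓ = 82.20 cos 62.0° = 38.59 m/s, v_y0 = 82.20 sin 62.0° = 72.58 m/s.
Flight time T = 2 v_y0 / g = 14.80 s.
Range: R = vₓ T = 38.59 × 14.80 = 571.0 m.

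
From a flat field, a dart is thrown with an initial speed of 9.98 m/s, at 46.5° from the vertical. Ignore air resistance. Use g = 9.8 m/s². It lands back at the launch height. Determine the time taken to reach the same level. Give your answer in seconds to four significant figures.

Resolve: vₓ = 9.980 sin 46.5° = 7.239 m/s and v_y0 = 9.980 cos 46.5° = 6.870 m/s.
Time of flight on level ground: T = 2 v_y0 / g = 2 × 6.870 / 9.80 = 1.402 s.

1.402 s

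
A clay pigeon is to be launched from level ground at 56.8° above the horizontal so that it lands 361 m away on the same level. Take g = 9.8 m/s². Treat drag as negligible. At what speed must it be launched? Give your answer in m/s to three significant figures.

62.1 m/s

From R = (v₀² / g) sin 2θ: v₀ = √(gR / sin 2θ).
v₀ = √(9.80 × 361 / sin 113.6°) = √(3538 / 0.9164) = √3860.7 = 62.13 m/s.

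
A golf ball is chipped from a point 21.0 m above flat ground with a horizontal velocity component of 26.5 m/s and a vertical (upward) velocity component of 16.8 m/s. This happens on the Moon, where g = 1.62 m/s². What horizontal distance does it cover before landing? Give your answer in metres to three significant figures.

581 m

Vertical motion (up positive, ground at y = 0): 0.8100 t² − (16.80) t − 21.0 = 0, so t = (16.80 + √(16.80² + 2·1.62·21.0)) / 1.62 = (16.80 + 18.72) / 1.62 = 21.92 s.
Horizontal distance: R = vₓ t = 26.50 × 21.92 = 581.0 m.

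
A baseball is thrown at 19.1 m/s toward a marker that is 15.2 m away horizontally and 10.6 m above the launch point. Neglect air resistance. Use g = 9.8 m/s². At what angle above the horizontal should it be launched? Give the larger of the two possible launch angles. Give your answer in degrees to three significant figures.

Trajectory: y = x tanθ − g x² (1 + tan²θ)/(2v₀²). With x = 15.2, y = 10.6, v₀ = 19.1, g = 9.80:
3.103 tan²θ − 15.2 tanθ + (13.70) = 0.
tanθ = [15.2 ± √(15.2² − 4 × 3.103 × (13.70))] / (2 × 3.103) = (15.2 ± 7.807) / 6.206, giving tanθ = 1.191 or 3.707.
θ = 49.99° or 74.90°; the larger is 74.90°.

74.9°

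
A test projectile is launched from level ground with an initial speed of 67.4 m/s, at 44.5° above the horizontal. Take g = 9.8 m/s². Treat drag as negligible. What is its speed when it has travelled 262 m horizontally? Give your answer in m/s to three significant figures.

Horizontal component vₓ = 67.40 cos 44.5° = 48.07 m/s; vertical v_y0 = 67.40 sin 44.5° = 47.24 m/s.
At x = 262 m, t = x/vₓ = 262/48.07 = 5.450 s.
Vertical velocity there: v_y = v_y0 − g t = 47.24 − 9.80 × 5.450 = −6.169 m/s.
Speed: √(vₓ² + v_y²) = √(48.07² + 6.169²) = 48.47 m/s.

48.5 m/s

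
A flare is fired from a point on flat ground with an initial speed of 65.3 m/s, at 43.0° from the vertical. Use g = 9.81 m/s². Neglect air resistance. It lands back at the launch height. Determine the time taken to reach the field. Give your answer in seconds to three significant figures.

9.74 s

Resolve: vₓ = 65.30 sin 43.0° = 44.53 m/s and v_y0 = 65.30 cos 43.0° = 47.76 m/s.
Landing at launch height ⇒ T = 2 v_y0 / g = 2 × 47.76 / 9.81 = 9.736 s.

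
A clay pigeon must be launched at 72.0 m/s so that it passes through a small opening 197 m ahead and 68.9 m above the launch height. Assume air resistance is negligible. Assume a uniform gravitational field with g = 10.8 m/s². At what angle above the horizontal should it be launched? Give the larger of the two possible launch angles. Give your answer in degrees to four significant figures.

Trajectory: y = x tanθ − g x² (1 + tan²θ)/(2v₀²). With x = 197, y = 68.9, v₀ = 72.0, g = 10.8:
40.43 tan²θ − 197 tanθ + (109.3) = 0.
tanθ = [197 ± √(197² − 4 × 40.43 × (109.3))] / (2 × 40.43) = (197 ± 145.4) / 80.85, giving tanθ = 0.6387 or 4.234.
θ = 32.56° or 76.71°; the larger is 76.71°.

76.71°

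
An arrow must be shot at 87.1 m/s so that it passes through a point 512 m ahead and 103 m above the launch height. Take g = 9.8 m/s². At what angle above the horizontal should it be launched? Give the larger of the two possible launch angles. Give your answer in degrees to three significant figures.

66.8°

Trajectory: y = x tanθ − g x² (1 + tan²θ)/(2v₀²). With x = 512, y = 103, v₀ = 87.1, g = 9.80:
169.3 tan²θ − 512 tanθ + (272.3) = 0.
tanθ = [512 ± √(512² − 4 × 169.3 × (272.3))] / (2 × 169.3) = (512 ± 278.8) / 338.6, giving tanθ = 0.6887 or 2.335.
θ = 34.56° or 66.82°; the larger is 66.82°.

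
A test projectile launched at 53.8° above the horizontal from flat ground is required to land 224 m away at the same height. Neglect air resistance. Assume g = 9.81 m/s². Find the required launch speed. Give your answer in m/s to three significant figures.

On level ground R = v₀² sin 2θ / g ⇒ v₀ = √(gR / sin 2θ).
v₀ = √(9.81 × 224 / sin 107.6°) = √(2197 / 0.9532) = √2305.4 = 48.01 m/s.

48.0 m/s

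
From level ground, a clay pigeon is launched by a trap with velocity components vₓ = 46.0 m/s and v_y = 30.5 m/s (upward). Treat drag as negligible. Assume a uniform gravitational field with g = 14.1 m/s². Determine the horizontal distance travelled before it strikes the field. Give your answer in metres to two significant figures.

Flight time T = 2 v_y0 / g = 4.326 s.
Range: R = vₓ T = 46.00 × 4.326 = 199.0 m.

200 m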